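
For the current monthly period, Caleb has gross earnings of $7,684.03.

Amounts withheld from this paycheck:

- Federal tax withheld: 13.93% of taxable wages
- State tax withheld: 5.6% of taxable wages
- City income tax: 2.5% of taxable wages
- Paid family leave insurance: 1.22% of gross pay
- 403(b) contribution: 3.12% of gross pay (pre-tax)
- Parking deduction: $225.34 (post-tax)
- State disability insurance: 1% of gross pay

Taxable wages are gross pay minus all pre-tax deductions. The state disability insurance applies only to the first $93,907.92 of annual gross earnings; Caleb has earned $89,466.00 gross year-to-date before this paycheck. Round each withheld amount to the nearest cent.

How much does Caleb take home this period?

$5,440.80

403(b) contribution: $7,684.03 × 0.0312 = $239.74
Taxable wages = $7,684.03 − $239.74 = $7,444.29
City income tax: $7,444.29 × 0.025 = $186.11
State tax withheld: $7,444.29 × 0.056 = $416.88
Federal tax withheld: $7,444.29 × 0.1393 = $1,036.99
State disability insurance: only $93,907.92 − $89,466.00 = $4,441.92 of this check is subject → $4,441.92 × 0.01 = $44.42
Paid family leave insurance: $7,684.03 × 0.0122 = $93.75
Parking deduction: $225.34
Total deductions = $239.74 + $186.11 + $416.88 + $1,036.99 + $44.42 + $93.75 + $225.34 = $2,243.23
Net pay = $7,684.03 − $2,243.23 = $5,440.80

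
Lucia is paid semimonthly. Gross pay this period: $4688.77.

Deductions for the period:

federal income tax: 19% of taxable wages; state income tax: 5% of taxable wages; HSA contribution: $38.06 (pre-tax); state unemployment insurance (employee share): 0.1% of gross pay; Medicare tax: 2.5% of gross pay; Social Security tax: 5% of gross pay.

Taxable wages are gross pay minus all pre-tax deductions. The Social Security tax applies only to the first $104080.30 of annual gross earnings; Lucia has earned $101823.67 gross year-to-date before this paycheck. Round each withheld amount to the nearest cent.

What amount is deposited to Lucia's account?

HSA contribution: $38.06
Taxable wages = $4688.77 − $38.06 = $4650.71
State income tax: $4650.71 × 0.05 = $232.54
Federal income tax: $4650.71 × 0.19 = $883.63
Social Security tax: only $104080.30 − $101823.67 = $2256.63 of this check is subject → $2256.63 × 0.05 = $112.83
State unemployment insurance (employee share): $4688.77 × 0.001 = $4.69
Medicare tax: $4688.77 × 0.025 = $117.22
Total deductions = $38.06 + $232.54 + $883.63 + $112.83 + $4.69 + $117.22 = $1388.97
Net pay = $4688.77 − $1388.97 = $3299.80

$3299.80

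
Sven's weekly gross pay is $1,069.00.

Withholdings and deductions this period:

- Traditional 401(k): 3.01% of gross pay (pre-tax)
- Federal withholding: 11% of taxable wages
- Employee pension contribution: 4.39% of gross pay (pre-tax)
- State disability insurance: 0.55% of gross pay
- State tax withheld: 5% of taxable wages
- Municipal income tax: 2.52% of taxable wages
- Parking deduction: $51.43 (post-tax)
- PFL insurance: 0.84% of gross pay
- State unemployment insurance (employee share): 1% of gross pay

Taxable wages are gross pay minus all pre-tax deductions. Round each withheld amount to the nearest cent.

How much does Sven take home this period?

$729.58

Traditional 401(k): $1,069.00 × 0.0301 = $32.18
Employee pension contribution: $1,069.00 × 0.0439 = $46.93
Pre-tax total = $32.18 + $46.93 = $79.11
Taxable wages = $1,069.00 − $79.11 = $989.89
Municipal income tax: $989.89 × 0.0252 = $24.95
State tax withheld: $989.89 × 0.05 = $49.49
Federal withholding: $989.89 × 0.11 = $108.89
State disability insurance: $1,069.00 × 0.0055 = $5.88
State unemployment insurance (employee share): $1,069.00 × 0.01 = $10.69
PFL insurance: $1,069.00 × 0.0084 = $8.98
Parking deduction: $51.43
Total deductions = $32.18 + $46.93 + $24.95 + $49.49 + $108.89 + $5.88 + $10.69 + $8.98 + $51.43 = $339.42
Net pay = $1,069.00 − $339.42 = $729.58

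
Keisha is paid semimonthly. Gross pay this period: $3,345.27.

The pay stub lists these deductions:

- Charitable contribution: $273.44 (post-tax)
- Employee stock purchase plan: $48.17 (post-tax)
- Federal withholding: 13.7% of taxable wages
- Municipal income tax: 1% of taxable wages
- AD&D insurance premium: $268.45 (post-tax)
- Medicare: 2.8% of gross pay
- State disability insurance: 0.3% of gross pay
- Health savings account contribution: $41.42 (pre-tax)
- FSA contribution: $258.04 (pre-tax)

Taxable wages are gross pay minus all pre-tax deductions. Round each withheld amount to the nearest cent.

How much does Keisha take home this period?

$1,904.30

FSA contribution: $258.04
Health savings account contribution: $41.42
Pre-tax total = $258.04 + $41.42 = $299.46
Taxable wages = $3,345.27 − $299.46 = $3,045.81
Federal withholding: $3,045.81 × 0.137 = $417.28
Municipal income tax: $3,045.81 × 0.01 = $30.46
State disability insurance: $3,345.27 × 0.003 = $10.04
Medicare: $3,345.27 × 0.028 = $93.67
AD&D insurance premium: $268.45
Charitable contribution: $273.44
Employee stock purchase plan: $48.17
Total deductions = $258.04 + $41.42 + $417.28 + $30.46 + $10.04 + $93.67 + $268.45 + $273.44 + $48.17 = $1,440.97
Net pay = $3,345.27 − $1,440.97 = $1,904.30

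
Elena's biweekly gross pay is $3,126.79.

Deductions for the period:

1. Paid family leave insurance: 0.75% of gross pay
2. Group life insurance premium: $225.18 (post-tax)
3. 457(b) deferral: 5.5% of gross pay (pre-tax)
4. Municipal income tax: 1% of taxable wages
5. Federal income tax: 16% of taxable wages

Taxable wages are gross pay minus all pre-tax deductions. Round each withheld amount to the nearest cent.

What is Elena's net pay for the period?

457(b) deferral: $3,126.79 × 0.055 = $171.97
Taxable wages = $3,126.79 − $171.97 = $2,954.82
Federal income tax: $2,954.82 × 0.16 = $472.77
Municipal income tax: $2,954.82 × 0.01 = $29.55
Paid family leave insurance: $3,126.79 × 0.0075 = $23.45
Group life insurance premium: $225.18
Total deductions = $171.97 + $472.77 + $29.55 + $23.45 + $225.18 = $922.92
Net pay = $3,126.79 − $922.92 = $2,203.87

$2,203.87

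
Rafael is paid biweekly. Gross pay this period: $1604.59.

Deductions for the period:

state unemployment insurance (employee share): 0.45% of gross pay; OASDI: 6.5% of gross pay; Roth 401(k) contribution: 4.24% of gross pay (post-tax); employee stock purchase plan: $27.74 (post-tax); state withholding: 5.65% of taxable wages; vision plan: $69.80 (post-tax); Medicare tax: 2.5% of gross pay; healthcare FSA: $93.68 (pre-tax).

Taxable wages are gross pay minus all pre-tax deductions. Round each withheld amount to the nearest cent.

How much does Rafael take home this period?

$1108.34

Healthcare FSA: $93.68
Taxable wages = $1604.59 − $93.68 = $1510.91
State withholding: $1510.91 × 0.0565 = $85.37
State unemployment insurance (employee share): $1604.59 × 0.0045 = $7.22
Medicare tax: $1604.59 × 0.025 = $40.11
OASDI: $1604.59 × 0.065 = $104.30
Roth 401(k) contribution: $1604.59 × 0.0424 = $68.03
Employee stock purchase plan: $27.74
Vision plan: $69.80
Total deductions = $93.68 + $85.37 + $7.22 + $40.11 + $104.30 + $68.03 + $27.74 + $69.80 = $496.25
Net pay = $1604.59 − $496.25 = $1108.34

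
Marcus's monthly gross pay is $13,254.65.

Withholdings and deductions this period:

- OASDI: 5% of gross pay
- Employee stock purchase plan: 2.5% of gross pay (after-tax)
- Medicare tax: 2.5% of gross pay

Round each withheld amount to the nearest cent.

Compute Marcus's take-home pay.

$11,929.18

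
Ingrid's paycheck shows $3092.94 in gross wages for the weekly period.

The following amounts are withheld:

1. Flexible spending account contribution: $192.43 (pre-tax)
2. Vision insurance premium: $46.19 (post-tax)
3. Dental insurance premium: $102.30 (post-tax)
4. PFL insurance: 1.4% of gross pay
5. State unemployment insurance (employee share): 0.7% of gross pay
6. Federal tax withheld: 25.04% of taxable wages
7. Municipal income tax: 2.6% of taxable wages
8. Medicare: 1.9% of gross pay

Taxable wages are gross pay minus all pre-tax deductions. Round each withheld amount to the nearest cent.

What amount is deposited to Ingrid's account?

Flexible spending account contribution: $192.43
Taxable wages = $3092.94 − $192.43 = $2900.51
Federal tax withheld: $2900.51 × 0.2504 = $726.29
Municipal income tax: $2900.51 × 0.026 = $75.41
Medicare: $3092.94 × 0.019 = $58.77
State unemployment insurance (employee share): $3092.94 × 0.007 = $21.65
PFL insurance: $3092.94 × 0.014 = $43.30
Dental insurance premium: $102.30
Vision insurance premium: $46.19
Total deductions = $192.43 + $726.29 + $75.41 + $58.77 + $21.65 + $43.30 + $102.30 + $46.19 = $1266.34
Net pay = $3092.94 − $1266.34 = $1826.60

$1826.60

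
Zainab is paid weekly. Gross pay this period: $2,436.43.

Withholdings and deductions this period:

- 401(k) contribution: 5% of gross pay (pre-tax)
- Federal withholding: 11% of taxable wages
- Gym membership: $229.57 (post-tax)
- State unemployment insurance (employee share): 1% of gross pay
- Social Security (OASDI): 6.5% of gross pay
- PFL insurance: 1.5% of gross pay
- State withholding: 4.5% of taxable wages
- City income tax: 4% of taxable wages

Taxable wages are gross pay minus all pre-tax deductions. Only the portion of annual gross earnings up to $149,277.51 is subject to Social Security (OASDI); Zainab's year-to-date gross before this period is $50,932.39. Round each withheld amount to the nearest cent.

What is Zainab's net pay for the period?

401(k) contribution: $2,436.43 × 0.05 = $121.82
Taxable wages = $2,436.43 − $121.82 = $2,314.61
State withholding: $2,314.61 × 0.045 = $104.16
Federal withholding: $2,314.61 × 0.11 = $254.61
City income tax: $2,314.61 × 0.04 = $92.58
Social Security (OASDI): cap not yet reached, full $2,436.43 is subject → $2,436.43 × 0.065 = $158.37
State unemployment insurance (employee share): $2,436.43 × 0.01 = $24.36
PFL insurance: $2,436.43 × 0.015 = $36.55
Gym membership: $229.57
Total deductions = $121.82 + $104.16 + $254.61 + $92.58 + $158.37 + $24.36 + $36.55 + $229.57 = $1,022.02
Net pay = $2,436.43 − $1,022.02 = $1,414.41

$1,414.41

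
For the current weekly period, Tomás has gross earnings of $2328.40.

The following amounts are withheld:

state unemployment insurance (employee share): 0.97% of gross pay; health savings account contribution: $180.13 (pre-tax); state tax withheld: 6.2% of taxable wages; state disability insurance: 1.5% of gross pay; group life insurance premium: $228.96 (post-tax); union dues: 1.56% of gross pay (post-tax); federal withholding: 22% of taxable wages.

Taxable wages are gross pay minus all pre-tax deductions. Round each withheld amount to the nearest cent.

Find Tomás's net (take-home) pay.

$1219.66

Health savings account contribution: $180.13
Taxable wages = $2328.40 − $180.13 = $2148.27
Federal withholding: $2148.27 × 0.22 = $472.62
State tax withheld: $2148.27 × 0.062 = $133.19
State disability insurance: $2328.40 × 0.015 = $34.93
State unemployment insurance (employee share): $2328.40 × 0.0097 = $22.59
Group life insurance premium: $228.96
Union dues: $2328.40 × 0.0156 = $36.32
Total deductions = $180.13 + $472.62 + $133.19 + $34.93 + $22.59 + $228.96 + $36.32 = $1108.74
Net pay = $2328.40 − $1108.74 = $1219.66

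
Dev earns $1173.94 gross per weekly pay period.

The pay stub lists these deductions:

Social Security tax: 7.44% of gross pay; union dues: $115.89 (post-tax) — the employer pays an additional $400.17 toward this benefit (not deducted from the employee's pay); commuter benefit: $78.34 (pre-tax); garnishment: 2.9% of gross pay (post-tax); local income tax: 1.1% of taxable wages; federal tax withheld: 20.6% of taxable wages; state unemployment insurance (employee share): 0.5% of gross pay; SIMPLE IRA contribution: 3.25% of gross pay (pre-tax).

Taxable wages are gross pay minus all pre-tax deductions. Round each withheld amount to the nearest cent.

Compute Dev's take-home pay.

$584.85

SIMPLE IRA contribution: $1173.94 × 0.0325 = $38.15
Commuter benefit: $78.34
Pre-tax total = $38.15 + $78.34 = $116.49
Taxable wages = $1173.94 − $116.49 = $1057.45
Federal tax withheld: $1057.45 × 0.206 = $217.83
Local income tax: $1057.45 × 0.011 = $11.63
State unemployment insurance (employee share): $1173.94 × 0.005 = $5.87
Social Security tax: $1173.94 × 0.0744 = $87.34
Garnishment: $1173.94 × 0.029 = $34.04
Union dues: $115.89
(Employer's $400.17 toward union dues is not withheld from the employee.)
Total deductions = $38.15 + $78.34 + $217.83 + $11.63 + $5.87 + $87.34 + $34.04 + $115.89 = $589.09
Net pay = $1173.94 − $589.09 = $584.85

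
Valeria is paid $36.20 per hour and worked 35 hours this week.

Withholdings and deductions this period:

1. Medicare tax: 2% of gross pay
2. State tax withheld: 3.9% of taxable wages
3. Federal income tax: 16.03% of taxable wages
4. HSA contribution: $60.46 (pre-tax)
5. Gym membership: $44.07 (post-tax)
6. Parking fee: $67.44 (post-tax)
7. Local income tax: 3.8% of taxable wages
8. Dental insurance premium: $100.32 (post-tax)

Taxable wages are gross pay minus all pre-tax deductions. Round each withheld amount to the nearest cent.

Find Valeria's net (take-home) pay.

$683.05

Gross pay: 35 × $36.20 = $1267.00
HSA contribution: $60.46
Taxable wages = $1267.00 − $60.46 = $1206.54
Local income tax: $1206.54 × 0.038 = $45.85
State tax withheld: $1206.54 × 0.039 = $47.06
Federal income tax: $1206.54 × 0.1603 = $193.41
Medicare tax: $1267.00 × 0.02 = $25.34
Parking fee: $67.44
Dental insurance premium: $100.32
Gym membership: $44.07
Total deductions = $60.46 + $45.85 + $47.06 + $193.41 + $25.34 + $67.44 + $100.32 + $44.07 = $583.95
Net pay = $1267.00 − $583.95 = $683.05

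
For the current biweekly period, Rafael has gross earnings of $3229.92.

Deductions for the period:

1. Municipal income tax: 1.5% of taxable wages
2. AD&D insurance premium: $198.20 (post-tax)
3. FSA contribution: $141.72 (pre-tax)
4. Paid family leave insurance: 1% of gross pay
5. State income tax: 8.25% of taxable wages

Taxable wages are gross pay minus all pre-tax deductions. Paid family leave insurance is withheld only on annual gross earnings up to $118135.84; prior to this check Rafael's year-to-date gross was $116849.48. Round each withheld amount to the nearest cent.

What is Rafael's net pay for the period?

$2576.04

FSA contribution: $141.72
Taxable wages = $3229.92 − $141.72 = $3088.20
Municipal income tax: $3088.20 × 0.015 = $46.32
State income tax: $3088.20 × 0.0825 = $254.78
Paid family leave insurance: only $118135.84 − $116849.48 = $1286.36 of this check is subject → $1286.36 × 0.01 = $12.86
AD&D insurance premium: $198.20
Total deductions = $141.72 + $46.32 + $254.78 + $12.86 + $198.20 = $653.88
Net pay = $3229.92 − $653.88 = $2576.04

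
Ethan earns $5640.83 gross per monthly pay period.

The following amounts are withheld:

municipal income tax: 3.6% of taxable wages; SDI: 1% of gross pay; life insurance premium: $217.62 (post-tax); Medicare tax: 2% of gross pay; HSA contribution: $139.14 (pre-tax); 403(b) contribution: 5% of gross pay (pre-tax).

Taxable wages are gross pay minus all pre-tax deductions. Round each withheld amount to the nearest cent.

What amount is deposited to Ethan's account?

$4644.89

403(b) contribution: $5640.83 × 0.05 = $282.04
HSA contribution: $139.14
Pre-tax total = $282.04 + $139.14 = $421.18
Taxable wages = $5640.83 − $421.18 = $5219.65
Municipal income tax: $5219.65 × 0.036 = $187.91
Medicare tax: $5640.83 × 0.02 = $112.82
SDI: $5640.83 × 0.01 = $56.41
Life insurance premium: $217.62
Total deductions = $282.04 + $139.14 + $187.91 + $112.82 + $56.41 + $217.62 = $995.94
Net pay = $5640.83 − $995.94 = $4644.89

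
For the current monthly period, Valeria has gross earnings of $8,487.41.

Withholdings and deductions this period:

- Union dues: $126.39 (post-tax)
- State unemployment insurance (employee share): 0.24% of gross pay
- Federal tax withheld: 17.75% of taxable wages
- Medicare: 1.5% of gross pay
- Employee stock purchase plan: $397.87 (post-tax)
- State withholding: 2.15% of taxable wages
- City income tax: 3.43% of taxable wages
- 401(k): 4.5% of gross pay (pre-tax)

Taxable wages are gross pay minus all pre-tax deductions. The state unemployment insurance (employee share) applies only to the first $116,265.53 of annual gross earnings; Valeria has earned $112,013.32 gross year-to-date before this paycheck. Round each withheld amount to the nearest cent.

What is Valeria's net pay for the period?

$5,552.69

401(k): $8,487.41 × 0.045 = $381.93
Taxable wages = $8,487.41 − $381.93 = $8,105.48
Federal tax withheld: $8,105.48 × 0.1775 = $1,438.72
City income tax: $8,105.48 × 0.0343 = $278.02
State withholding: $8,105.48 × 0.0215 = $174.27
State unemployment insurance (employee share): only $116,265.53 − $112,013.32 = $4,252.21 of this check is subject → $4,252.21 × 0.0024 = $10.21
Medicare: $8,487.41 × 0.015 = $127.31
Employee stock purchase plan: $397.87
Union dues: $126.39
Total deductions = $381.93 + $1,438.72 + $278.02 + $174.27 + $10.21 + $127.31 + $397.87 + $126.39 = $2,934.72
Net pay = $8,487.41 − $2,934.72 = $5,552.69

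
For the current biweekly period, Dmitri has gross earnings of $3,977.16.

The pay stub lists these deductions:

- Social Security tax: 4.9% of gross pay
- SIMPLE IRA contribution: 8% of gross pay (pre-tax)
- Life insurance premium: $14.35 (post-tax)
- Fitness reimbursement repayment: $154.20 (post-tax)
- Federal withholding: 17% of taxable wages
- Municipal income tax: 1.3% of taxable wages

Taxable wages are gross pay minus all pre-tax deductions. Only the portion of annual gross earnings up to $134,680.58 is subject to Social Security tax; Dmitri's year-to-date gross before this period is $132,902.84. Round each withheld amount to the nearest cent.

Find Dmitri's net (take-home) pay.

SIMPLE IRA contribution: $3,977.16 × 0.08 = $318.17
Taxable wages = $3,977.16 − $318.17 = $3,658.99
Federal withholding: $3,658.99 × 0.17 = $622.03
Municipal income tax: $3,658.99 × 0.013 = $47.57
Social Security tax: only $134,680.58 − $132,902.84 = $1,777.74 of this check is subject → $1,777.74 × 0.049 = $87.11
Life insurance premium: $14.35
Fitness reimbursement repayment: $154.20
Total deductions = $318.17 + $622.03 + $47.57 + $87.11 + $14.35 + $154.20 = $1,243.43
Net pay = $3,977.16 − $1,243.43 = $2,733.73

$2,733.73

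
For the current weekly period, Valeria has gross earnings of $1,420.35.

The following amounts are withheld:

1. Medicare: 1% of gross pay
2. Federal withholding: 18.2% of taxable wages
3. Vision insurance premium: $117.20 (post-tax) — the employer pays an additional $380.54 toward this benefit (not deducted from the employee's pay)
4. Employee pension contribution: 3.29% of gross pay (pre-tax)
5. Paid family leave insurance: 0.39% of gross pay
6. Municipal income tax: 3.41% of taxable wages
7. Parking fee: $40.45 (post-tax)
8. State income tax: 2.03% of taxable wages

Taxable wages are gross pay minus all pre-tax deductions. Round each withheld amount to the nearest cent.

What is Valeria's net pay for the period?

Employee pension contribution: $1,420.35 × 0.0329 = $46.73
Taxable wages = $1,420.35 − $46.73 = $1,373.62
Municipal income tax: $1,373.62 × 0.0341 = $46.84
State income tax: $1,373.62 × 0.0203 = $27.88
Federal withholding: $1,373.62 × 0.182 = $250.00
Medicare: $1,420.35 × 0.01 = $14.20
Paid family leave insurance: $1,420.35 × 0.0039 = $5.54
Parking fee: $40.45
Vision insurance premium: $117.20
(Employer's $380.54 toward vision insurance premium is not withheld from the employee.)
Total deductions = $46.73 + $46.84 + $27.88 + $250.00 + $14.20 + $5.54 + $40.45 + $117.20 = $548.84
Net pay = $1,420.35 − $548.84 = $871.51

$871.51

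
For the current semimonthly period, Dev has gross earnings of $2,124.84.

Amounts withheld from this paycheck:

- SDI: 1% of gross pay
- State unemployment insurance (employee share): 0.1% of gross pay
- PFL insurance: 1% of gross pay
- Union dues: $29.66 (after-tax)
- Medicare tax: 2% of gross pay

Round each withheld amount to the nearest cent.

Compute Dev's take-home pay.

$2,008.06

SDI: $2,124.84 × 0.01 = $21.25
PFL insurance: $2,124.84 × 0.01 = $21.25
State unemployment insurance (employee share): $2,124.84 × 0.001 = $2.12
Medicare tax: $2,124.84 × 0.02 = $42.50
Union dues: $29.66
Total deductions = $21.25 + $21.25 + $2.12 + $42.50 + $29.66 = $116.78
Net pay = $2,124.84 − $116.78 = $2,008.06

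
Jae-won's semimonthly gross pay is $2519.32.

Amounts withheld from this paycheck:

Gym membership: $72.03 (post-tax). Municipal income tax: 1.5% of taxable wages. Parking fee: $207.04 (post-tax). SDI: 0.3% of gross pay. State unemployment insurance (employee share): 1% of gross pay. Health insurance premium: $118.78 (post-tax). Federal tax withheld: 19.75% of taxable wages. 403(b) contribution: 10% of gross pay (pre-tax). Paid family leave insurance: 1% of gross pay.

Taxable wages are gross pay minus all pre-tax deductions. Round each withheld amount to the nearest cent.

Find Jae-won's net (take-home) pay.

$1329.78

403(b) contribution: $2519.32 × 0.1 = $251.93
Taxable wages = $2519.32 − $251.93 = $2267.39
Federal tax withheld: $2267.39 × 0.1975 = $447.81
Municipal income tax: $2267.39 × 0.015 = $34.01
SDI: $2519.32 × 0.003 = $7.56
State unemployment insurance (employee share): $2519.32 × 0.01 = $25.19
Paid family leave insurance: $2519.32 × 0.01 = $25.19
Health insurance premium: $118.78
Gym membership: $72.03
Parking fee: $207.04
Total deductions = $251.93 + $447.81 + $34.01 + $7.56 + $25.19 + $25.19 + $118.78 + $72.03 + $207.04 = $1189.54
Net pay = $2519.32 − $1189.54 = $1329.78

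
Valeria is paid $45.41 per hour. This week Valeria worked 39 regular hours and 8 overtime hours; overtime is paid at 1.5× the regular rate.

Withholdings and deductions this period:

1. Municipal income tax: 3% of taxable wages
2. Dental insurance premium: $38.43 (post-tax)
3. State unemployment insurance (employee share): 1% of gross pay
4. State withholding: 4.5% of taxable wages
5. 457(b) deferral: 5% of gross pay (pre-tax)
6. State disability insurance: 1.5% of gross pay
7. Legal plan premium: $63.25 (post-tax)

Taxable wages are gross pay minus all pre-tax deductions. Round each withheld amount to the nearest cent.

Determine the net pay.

$1,875.53

Regular pay: 39 × $45.41 = $1,770.99
Overtime pay: 8 × $45.41 × 1.5 = $544.92
Gross pay = $1,770.99 + $544.92 = $2,315.91
457(b) deferral: $2,315.91 × 0.05 = $115.80
Taxable wages = $2,315.91 − $115.80 = $2,200.11
Municipal income tax: $2,200.11 × 0.03 = $66.00
State withholding: $2,200.11 × 0.045 = $99.00
State disability insurance: $2,315.91 × 0.015 = $34.74
State unemployment insurance (employee share): $2,315.91 × 0.01 = $23.16
Legal plan premium: $63.25
Dental insurance premium: $38.43
Total deductions = $115.80 + $66.00 + $99.00 + $34.74 + $23.16 + $63.25 + $38.43 = $440.38
Net pay = $2,315.91 − $440.38 = $1,875.53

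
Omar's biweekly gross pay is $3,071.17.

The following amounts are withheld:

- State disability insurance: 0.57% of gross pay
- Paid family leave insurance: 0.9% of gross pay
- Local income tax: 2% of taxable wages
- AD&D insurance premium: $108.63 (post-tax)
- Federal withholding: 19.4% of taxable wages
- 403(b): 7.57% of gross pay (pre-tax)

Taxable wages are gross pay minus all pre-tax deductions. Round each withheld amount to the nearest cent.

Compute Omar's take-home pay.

$2,077.43

403(b): $3,071.17 × 0.0757 = $232.49
Taxable wages = $3,071.17 − $232.49 = $2,838.68
Local income tax: $2,838.68 × 0.02 = $56.77
Federal withholding: $2,838.68 × 0.194 = $550.70
State disability insurance: $3,071.17 × 0.0057 = $17.51
Paid family leave insurance: $3,071.17 × 0.009 = $27.64
AD&D insurance premium: $108.63
Total deductions = $232.49 + $56.77 + $550.70 + $17.51 + $27.64 + $108.63 = $993.74
Net pay = $3,071.17 − $993.74 = $2,077.43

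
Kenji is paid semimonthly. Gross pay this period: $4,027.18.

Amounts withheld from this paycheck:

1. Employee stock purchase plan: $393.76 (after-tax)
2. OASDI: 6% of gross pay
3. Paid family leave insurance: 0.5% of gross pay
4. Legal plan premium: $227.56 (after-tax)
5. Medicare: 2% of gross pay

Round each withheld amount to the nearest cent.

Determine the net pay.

$3,063.55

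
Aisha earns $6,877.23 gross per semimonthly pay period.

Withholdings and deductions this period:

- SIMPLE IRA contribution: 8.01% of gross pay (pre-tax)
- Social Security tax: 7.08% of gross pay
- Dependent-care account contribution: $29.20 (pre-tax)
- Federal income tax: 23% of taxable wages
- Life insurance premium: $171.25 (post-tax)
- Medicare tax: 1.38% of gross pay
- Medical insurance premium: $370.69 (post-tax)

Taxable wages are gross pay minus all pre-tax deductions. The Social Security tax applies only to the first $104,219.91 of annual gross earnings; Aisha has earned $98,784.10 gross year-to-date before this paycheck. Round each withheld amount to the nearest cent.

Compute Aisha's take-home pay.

SIMPLE IRA contribution: $6,877.23 × 0.0801 = $550.87
Dependent-care account contribution: $29.20
Pre-tax total = $550.87 + $29.20 = $580.07
Taxable wages = $6,877.23 − $580.07 = $6,297.16
Federal income tax: $6,297.16 × 0.23 = $1,448.35
Medicare tax: $6,877.23 × 0.0138 = $94.91
Social Security tax: only $104,219.91 − $98,784.10 = $5,435.81 of this check is subject → $5,435.81 × 0.0708 = $384.86
Life insurance premium: $171.25
Medical insurance premium: $370.69
Total deductions = $550.87 + $29.20 + $1,448.35 + $94.91 + $384.86 + $171.25 + $370.69 = $3,050.13
Net pay = $6,877.23 − $3,050.13 = $3,827.10

$3,827.10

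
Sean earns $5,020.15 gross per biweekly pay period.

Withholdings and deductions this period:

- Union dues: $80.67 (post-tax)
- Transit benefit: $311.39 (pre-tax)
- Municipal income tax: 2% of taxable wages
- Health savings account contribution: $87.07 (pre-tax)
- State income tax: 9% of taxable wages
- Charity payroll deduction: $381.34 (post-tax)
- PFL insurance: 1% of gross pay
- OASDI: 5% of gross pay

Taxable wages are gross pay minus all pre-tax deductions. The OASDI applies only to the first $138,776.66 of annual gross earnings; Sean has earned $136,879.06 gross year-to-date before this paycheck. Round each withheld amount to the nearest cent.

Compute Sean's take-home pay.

Transit benefit: $311.39
Health savings account contribution: $87.07
Pre-tax total = $311.39 + $87.07 = $398.46
Taxable wages = $5,020.15 − $398.46 = $4,621.69
Municipal income tax: $4,621.69 × 0.02 = $92.43
State income tax: $4,621.69 × 0.09 = $415.95
OASDI: only $138,776.66 − $136,879.06 = $1,897.60 of this check is subject → $1,897.60 × 0.05 = $94.88
PFL insurance: $5,020.15 × 0.01 = $50.20
Union dues: $80.67
Charity payroll deduction: $381.34
Total deductions = $311.39 + $87.07 + $92.43 + $415.95 + $94.88 + $50.20 + $80.67 + $381.34 = $1,513.93
Net pay = $5,020.15 − $1,513.93 = $3,506.22

$3,506.22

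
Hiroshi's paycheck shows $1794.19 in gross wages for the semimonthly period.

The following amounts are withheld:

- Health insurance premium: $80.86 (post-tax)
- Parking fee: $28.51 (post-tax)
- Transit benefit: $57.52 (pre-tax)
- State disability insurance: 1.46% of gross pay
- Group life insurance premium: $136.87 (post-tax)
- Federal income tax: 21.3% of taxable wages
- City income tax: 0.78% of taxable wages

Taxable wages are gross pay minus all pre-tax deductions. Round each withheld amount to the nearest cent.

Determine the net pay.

$1080.77

Transit benefit: $57.52
Taxable wages = $1794.19 − $57.52 = $1736.67
City income tax: $1736.67 × 0.0078 = $13.55
Federal income tax: $1736.67 × 0.213 = $369.91
State disability insurance: $1794.19 × 0.0146 = $26.20
Group life insurance premium: $136.87
Health insurance premium: $80.86
Parking fee: $28.51
Total deductions = $57.52 + $13.55 + $369.91 + $26.20 + $136.87 + $80.86 + $28.51 = $713.42
Net pay = $1794.19 − $713.42 = $1080.77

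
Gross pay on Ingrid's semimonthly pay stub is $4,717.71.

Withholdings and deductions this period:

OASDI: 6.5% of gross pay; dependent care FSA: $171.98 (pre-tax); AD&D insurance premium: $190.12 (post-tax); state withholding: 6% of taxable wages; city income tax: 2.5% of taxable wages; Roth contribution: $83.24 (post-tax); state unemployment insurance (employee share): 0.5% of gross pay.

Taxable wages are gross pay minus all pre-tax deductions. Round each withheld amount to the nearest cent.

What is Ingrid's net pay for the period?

$3,555.75

Dependent care FSA: $171.98
Taxable wages = $4,717.71 − $171.98 = $4,545.73
State withholding: $4,545.73 × 0.06 = $272.74
City income tax: $4,545.73 × 0.025 = $113.64
OASDI: $4,717.71 × 0.065 = $306.65
State unemployment insurance (employee share): $4,717.71 × 0.005 = $23.59
AD&D insurance premium: $190.12
Roth contribution: $83.24
Total deductions = $171.98 + $272.74 + $113.64 + $306.65 + $23.59 + $190.12 + $83.24 = $1,161.96
Net pay = $4,717.71 − $1,161.96 = $3,555.75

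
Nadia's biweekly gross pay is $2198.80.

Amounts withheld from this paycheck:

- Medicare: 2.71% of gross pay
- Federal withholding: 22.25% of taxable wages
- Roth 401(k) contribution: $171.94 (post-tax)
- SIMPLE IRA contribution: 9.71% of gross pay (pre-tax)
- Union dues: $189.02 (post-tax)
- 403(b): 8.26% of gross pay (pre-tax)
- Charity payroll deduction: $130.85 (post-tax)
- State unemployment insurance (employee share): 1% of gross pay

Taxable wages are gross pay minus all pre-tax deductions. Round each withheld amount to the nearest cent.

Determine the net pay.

$828.97

403(b): $2198.80 × 0.0826 = $181.62
SIMPLE IRA contribution: $2198.80 × 0.0971 = $213.50
Pre-tax total = $181.62 + $213.50 = $395.12
Taxable wages = $2198.80 − $395.12 = $1803.68
Federal withholding: $1803.68 × 0.2225 = $401.32
State unemployment insurance (employee share): $2198.80 × 0.01 = $21.99
Medicare: $2198.80 × 0.0271 = $59.59
Charity payroll deduction: $130.85
Roth 401(k) contribution: $171.94
Union dues: $189.02
Total deductions = $181.62 + $213.50 + $401.32 + $21.99 + $59.59 + $130.85 + $171.94 + $189.02 = $1369.83
Net pay = $2198.80 − $1369.83 = $828.97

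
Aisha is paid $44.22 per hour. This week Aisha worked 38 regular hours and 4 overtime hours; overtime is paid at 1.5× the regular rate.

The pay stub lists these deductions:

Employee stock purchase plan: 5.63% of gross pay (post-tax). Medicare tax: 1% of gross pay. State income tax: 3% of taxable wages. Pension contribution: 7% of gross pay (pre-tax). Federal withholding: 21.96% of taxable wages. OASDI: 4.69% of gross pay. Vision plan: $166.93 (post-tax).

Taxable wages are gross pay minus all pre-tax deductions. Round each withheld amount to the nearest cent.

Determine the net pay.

$970.66

Regular pay: 38 × $44.22 = $1,680.36
Overtime pay: 4 × $44.22 × 1.5 = $265.32
Gross pay = $1,680.36 + $265.32 = $1,945.68
Pension contribution: $1,945.68 × 0.07 = $136.20
Taxable wages = $1,945.68 − $136.20 = $1,809.48
State income tax: $1,809.48 × 0.03 = $54.28
Federal withholding: $1,809.48 × 0.2196 = $397.36
OASDI: $1,945.68 × 0.0469 = $91.25
Medicare tax: $1,945.68 × 0.01 = $19.46
Vision plan: $166.93
Employee stock purchase plan: $1,945.68 × 0.0563 = $109.54
Total deductions = $136.20 + $54.28 + $397.36 + $91.25 + $19.46 + $166.93 + $109.54 = $975.02
Net pay = $1,945.68 − $975.02 = $970.66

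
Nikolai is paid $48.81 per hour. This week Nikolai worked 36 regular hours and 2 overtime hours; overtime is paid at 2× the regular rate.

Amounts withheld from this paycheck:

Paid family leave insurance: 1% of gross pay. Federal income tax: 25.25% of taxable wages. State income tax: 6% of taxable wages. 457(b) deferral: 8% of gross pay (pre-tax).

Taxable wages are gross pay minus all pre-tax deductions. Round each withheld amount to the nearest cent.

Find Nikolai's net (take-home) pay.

$1215.38

Regular pay: 36 × $48.81 = $1757.16
Overtime pay: 2 × $48.81 × 2 = $195.24
Gross pay = $1757.16 + $195.24 = $1952.40
457(b) deferral: $1952.40 × 0.08 = $156.19
Taxable wages = $1952.40 − $156.19 = $1796.21
State income tax: $1796.21 × 0.06 = $107.77
Federal income tax: $1796.21 × 0.2525 = $453.54
Paid family leave insurance: $1952.40 × 0.01 = $19.52
Total deductions = $156.19 + $107.77 + $453.54 + $19.52 = $737.02
Net pay = $1952.40 − $737.02 = $1215.38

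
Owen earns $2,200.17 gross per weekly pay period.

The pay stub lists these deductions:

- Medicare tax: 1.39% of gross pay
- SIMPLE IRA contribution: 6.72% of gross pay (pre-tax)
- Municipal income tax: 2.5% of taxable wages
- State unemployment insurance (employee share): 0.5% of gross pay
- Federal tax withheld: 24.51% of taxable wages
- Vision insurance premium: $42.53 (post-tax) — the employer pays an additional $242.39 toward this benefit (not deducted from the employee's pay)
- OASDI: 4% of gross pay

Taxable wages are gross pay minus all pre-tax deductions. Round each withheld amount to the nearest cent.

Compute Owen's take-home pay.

$1,325.87

SIMPLE IRA contribution: $2,200.17 × 0.0672 = $147.85
Taxable wages = $2,200.17 − $147.85 = $2,052.32
Federal tax withheld: $2,052.32 × 0.2451 = $503.02
Municipal income tax: $2,052.32 × 0.025 = $51.31
State unemployment insurance (employee share): $2,200.17 × 0.005 = $11.00
OASDI: $2,200.17 × 0.04 = $88.01
Medicare tax: $2,200.17 × 0.0139 = $30.58
Vision insurance premium: $42.53
(Employer's $242.39 toward vision insurance premium is not withheld from the employee.)
Total deductions = $147.85 + $503.02 + $51.31 + $11.00 + $88.01 + $30.58 + $42.53 = $874.30
Net pay = $2,200.17 − $874.30 = $1,325.87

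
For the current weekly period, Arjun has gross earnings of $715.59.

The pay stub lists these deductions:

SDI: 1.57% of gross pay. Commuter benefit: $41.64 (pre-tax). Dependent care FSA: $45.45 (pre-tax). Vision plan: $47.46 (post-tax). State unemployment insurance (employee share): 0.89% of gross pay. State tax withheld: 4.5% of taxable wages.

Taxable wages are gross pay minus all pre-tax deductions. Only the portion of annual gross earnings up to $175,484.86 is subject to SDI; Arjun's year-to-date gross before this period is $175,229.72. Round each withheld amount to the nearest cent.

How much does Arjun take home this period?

$542.38

Commuter benefit: $41.64
Dependent care FSA: $45.45
Pre-tax total = $41.64 + $45.45 = $87.09
Taxable wages = $715.59 − $87.09 = $628.50
State tax withheld: $628.50 × 0.045 = $28.28
State unemployment insurance (employee share): $715.59 × 0.0089 = $6.37
SDI: only $175,484.86 − $175,229.72 = $255.14 of this check is subject → $255.14 × 0.0157 = $4.01
Vision plan: $47.46
Total deductions = $41.64 + $45.45 + $28.28 + $6.37 + $4.01 + $47.46 = $173.21
Net pay = $715.59 − $173.21 = $542.38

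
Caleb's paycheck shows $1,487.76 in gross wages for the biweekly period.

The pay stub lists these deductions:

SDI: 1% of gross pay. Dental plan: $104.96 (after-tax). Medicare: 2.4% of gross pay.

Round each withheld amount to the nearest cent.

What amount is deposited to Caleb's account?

$1,332.21

SDI: $1,487.76 × 0.01 = $14.88
Medicare: $1,487.76 × 0.024 = $35.71
Dental plan: $104.96
Total deductions = $14.88 + $35.71 + $104.96 = $155.55
Net pay = $1,487.76 − $155.55 = $1,332.21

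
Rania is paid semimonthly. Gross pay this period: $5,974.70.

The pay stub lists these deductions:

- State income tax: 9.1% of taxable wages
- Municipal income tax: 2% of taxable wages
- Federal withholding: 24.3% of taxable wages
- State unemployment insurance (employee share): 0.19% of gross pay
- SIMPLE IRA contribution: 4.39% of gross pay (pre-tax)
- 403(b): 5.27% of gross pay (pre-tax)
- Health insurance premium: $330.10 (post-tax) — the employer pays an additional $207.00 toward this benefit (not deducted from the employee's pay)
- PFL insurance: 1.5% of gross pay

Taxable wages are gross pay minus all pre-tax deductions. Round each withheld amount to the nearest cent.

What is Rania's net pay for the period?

403(b): $5,974.70 × 0.0527 = $314.87
SIMPLE IRA contribution: $5,974.70 × 0.0439 = $262.29
Pre-tax total = $314.87 + $262.29 = $577.16
Taxable wages = $5,974.70 − $577.16 = $5,397.54
Municipal income tax: $5,397.54 × 0.02 = $107.95
Federal withholding: $5,397.54 × 0.243 = $1,311.60
State income tax: $5,397.54 × 0.091 = $491.18
State unemployment insurance (employee share): $5,974.70 × 0.0019 = $11.35
PFL insurance: $5,974.70 × 0.015 = $89.62
Health insurance premium: $330.10
(Employer's $207.00 toward health insurance premium is not withheld from the employee.)
Total deductions = $314.87 + $262.29 + $107.95 + $1,311.60 + $491.18 + $11.35 + $89.62 + $330.10 = $2,918.96
Net pay = $5,974.70 − $2,918.96 = $3,055.74

$3,055.74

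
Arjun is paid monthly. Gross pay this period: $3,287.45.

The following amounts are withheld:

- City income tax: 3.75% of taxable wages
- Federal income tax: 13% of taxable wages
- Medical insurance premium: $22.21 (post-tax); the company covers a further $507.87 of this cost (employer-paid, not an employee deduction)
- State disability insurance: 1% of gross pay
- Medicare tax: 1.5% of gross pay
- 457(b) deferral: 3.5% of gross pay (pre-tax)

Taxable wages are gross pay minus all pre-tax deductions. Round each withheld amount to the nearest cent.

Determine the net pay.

457(b) deferral: $3,287.45 × 0.035 = $115.06
Taxable wages = $3,287.45 − $115.06 = $3,172.39
Federal income tax: $3,172.39 × 0.13 = $412.41
City income tax: $3,172.39 × 0.0375 = $118.96
State disability insurance: $3,287.45 × 0.01 = $32.87
Medicare tax: $3,287.45 × 0.015 = $49.31
Medical insurance premium: $22.21
(Employer's $507.87 toward medical insurance premium is not withheld from the employee.)
Total deductions = $115.06 + $412.41 + $118.96 + $32.87 + $49.31 + $22.21 = $750.82
Net pay = $3,287.45 − $750.82 = $2,536.63

$2,536.63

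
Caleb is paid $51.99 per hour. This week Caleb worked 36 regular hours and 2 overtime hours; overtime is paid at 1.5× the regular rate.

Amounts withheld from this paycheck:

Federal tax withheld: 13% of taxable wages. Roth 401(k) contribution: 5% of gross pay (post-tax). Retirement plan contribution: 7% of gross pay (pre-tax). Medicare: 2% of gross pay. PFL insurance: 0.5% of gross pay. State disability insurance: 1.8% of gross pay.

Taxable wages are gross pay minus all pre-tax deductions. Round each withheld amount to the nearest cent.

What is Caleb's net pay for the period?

$1,451.97

Regular pay: 36 × $51.99 = $1,871.64
Overtime pay: 2 × $51.99 × 1.5 = $155.97
Gross pay = $1,871.64 + $155.97 = $2,027.61
Retirement plan contribution: $2,027.61 × 0.07 = $141.93
Taxable wages = $2,027.61 − $141.93 = $1,885.68
Federal tax withheld: $1,885.68 × 0.13 = $245.14
PFL insurance: $2,027.61 × 0.005 = $10.14
State disability insurance: $2,027.61 × 0.018 = $36.50
Medicare: $2,027.61 × 0.02 = $40.55
Roth 401(k) contribution: $2,027.61 × 0.05 = $101.38
Total deductions = $141.93 + $245.14 + $10.14 + $36.50 + $40.55 + $101.38 = $575.64
Net pay = $2,027.61 − $575.64 = $1,451.97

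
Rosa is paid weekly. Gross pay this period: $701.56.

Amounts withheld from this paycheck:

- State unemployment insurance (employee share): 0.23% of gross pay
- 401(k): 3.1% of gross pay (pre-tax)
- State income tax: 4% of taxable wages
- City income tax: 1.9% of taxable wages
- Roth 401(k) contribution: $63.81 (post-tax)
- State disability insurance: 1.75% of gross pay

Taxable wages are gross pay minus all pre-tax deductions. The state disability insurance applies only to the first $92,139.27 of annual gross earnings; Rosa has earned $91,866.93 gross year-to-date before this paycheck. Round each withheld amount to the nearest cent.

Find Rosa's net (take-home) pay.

$569.51

401(k): $701.56 × 0.031 = $21.75
Taxable wages = $701.56 − $21.75 = $679.81
State income tax: $679.81 × 0.04 = $27.19
City income tax: $679.81 × 0.019 = $12.92
State unemployment insurance (employee share): $701.56 × 0.0023 = $1.61
State disability insurance: only $92,139.27 − $91,866.93 = $272.34 of this check is subject → $272.34 × 0.0175 = $4.77
Roth 401(k) contribution: $63.81
Total deductions = $21.75 + $27.19 + $12.92 + $1.61 + $4.77 + $63.81 = $132.05
Net pay = $701.56 − $132.05 = $569.51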